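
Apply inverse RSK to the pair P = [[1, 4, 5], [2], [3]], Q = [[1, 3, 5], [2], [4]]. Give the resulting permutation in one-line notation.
3 2 4 1 5

Reverse the RSK construction: for i from n down to 1, find the cell of Q containing i, remove the entry at that cell from P, and reverse-bump it up through P; the value ejected from row 1 is w(i).

Step i=5: Q has 5 at row 1, column 3; remove that cell from P, ejecting 5. So w(5) = 5. P is now [[1, 4], [2], [3]].
Step i=4: Q has 4 at row 3, column 1; remove 3 from row 3 of P and reverse-bump: 3 enters row 2 and ejects 2; 2 enters row 1 and ejects 1. So w(4) = 1. P is now [[2, 4], [3]].
Step i=3: Q has 3 at row 1, column 2; remove that cell from P, ejecting 4. So w(3) = 4. P is now [[2], [3]].
Step i=2: Q has 2 at row 2, column 1; remove 3 from row 2 of P and reverse-bump: 3 enters row 1 and ejects 2. So w(2) = 2. P is now [[3]].
Step i=1: Q has 1 at row 1, column 1; remove that cell from P, ejecting 3. So w(1) = 3. P is now [].

So w = 3 2 4 1 5.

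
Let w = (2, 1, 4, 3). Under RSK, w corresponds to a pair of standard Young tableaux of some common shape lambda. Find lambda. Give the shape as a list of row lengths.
[2, 2]

Row-insert each entry into an empty tableau.

After inserting 2: P = [[2]].
After inserting 1: P = [[1], [2]].
After inserting 4: P = [[1, 4], [2]].
After inserting 3: P = [[1, 3], [2, 4]].

The final insertion tableau P = [[1, 3], [2, 4]] has shape [2, 2].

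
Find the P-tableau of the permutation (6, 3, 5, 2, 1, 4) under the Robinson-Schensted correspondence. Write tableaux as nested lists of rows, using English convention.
Insert 6: appended to row 1. P = [[6]].
Insert 3: 3 bumps 6 from row 1; 6 starts row 2. P = [[3], [6]].
Insert 5: appended to row 1. P = [[3, 5], [6]].
Insert 2: 2 bumps 3 from row 1; 3 bumps 6 from row 2; 6 starts row 3. P = [[2, 5], [3], [6]].
Insert 1: 1 bumps 2 from row 1; 2 bumps 3 from row 2; 3 bumps 6 from row 3; 6 starts row 4. P = [[1, 5], [2], [3], [6]].
Insert 4: 4 bumps 5 from row 1; 5 appends to row 2. P = [[1, 4], [2, 5], [3], [6]].

So P = [[1, 4], [2, 5], [3], [6]].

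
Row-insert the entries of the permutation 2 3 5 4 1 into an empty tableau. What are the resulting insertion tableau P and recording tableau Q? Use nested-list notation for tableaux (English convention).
Insert each entry of the permutation into P by Schensted row insertion, recording in Q the position of each new cell.

Insert 2: appended to row 1. P = [[2]].
Insert 3: appended to row 1. P = [[2, 3]].
Insert 5: appended to row 1. P = [[2, 3, 5]].
Insert 4: 4 bumps 5 from row 1; 5 starts row 2. P = [[2, 3, 4], [5]].
Insert 1: 1 bumps 2 from row 1; 2 bumps 5 from row 2; 5 starts row 3. P = [[1, 3, 4], [2], [5]].

So P = [[1, 3, 4], [2], [5]], Q = [[1, 2, 3], [4], [5]].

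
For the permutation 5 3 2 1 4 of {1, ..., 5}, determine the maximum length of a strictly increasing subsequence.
2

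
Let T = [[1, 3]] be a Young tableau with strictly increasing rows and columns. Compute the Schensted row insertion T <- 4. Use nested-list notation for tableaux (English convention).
4 is larger than every entry of row 1, so it is appended to row 1. The new tableau is [[1, 3, 4]].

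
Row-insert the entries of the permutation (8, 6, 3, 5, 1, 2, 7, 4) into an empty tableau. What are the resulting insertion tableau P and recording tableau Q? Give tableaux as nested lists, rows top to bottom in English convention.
P = [[1, 2, 4], [3, 5, 7], [6], [8]], Q = [[1, 4, 7], [2, 6, 8], [3], [5]]

Insert each entry of the permutation into P by Schensted row insertion, recording in Q the position of each new cell.

Insert 8: appended to row 1. P = [[8]], Q = [[1]].
Insert 6: 6 bumps 8 from row 1; 8 starts row 2. P = [[6], [8]], Q = [[1], [2]].
Insert 3: 3 bumps 6 from row 1; 6 bumps 8 from row 2; 8 starts row 3. P = [[3], [6], [8]], Q = [[1], [2], [3]].
Insert 5: appended to row 1. P = [[3, 5], [6], [8]], Q = [[1, 4], [2], [3]].
Insert 1: 1 bumps 3 from row 1; 3 bumps 6 from row 2; 6 bumps 8 from row 3; 8 starts row 4. P = [[1, 5], [3], [6], [8]], Q = [[1, 4], [2], [3], [5]].
Insert 2: 2 bumps 5 from row 1; 5 appends to row 2. P = [[1, 2], [3, 5], [6], [8]], Q = [[1, 4], [2, 6], [3], [5]].
Insert 7: appended to row 1. P = [[1, 2, 7], [3, 5], [6], [8]], Q = [[1, 4, 7], [2, 6], [3], [5]].
Insert 4: 4 bumps 7 from row 1; 7 appends to row 2. P = [[1, 2, 4], [3, 5, 7], [6], [8]], Q = [[1, 4, 7], [2, 6, 8], [3], [5]].

So P = [[1, 2, 4], [3, 5, 7], [6], [8]], Q = [[1, 4, 7], [2, 6, 8], [3], [5]].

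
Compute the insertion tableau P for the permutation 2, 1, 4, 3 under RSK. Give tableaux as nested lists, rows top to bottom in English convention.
P = [[1, 3], [2, 4]]

After inserting 2: P = [[2]].
After inserting 1: P = [[1], [2]].
After inserting 4: P = [[1, 4], [2]].
After inserting 3: P = [[1, 3], [2, 4]].

So P = [[1, 3], [2, 4]].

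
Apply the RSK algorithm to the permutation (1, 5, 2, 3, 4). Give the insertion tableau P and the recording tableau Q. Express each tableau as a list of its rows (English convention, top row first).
Insert each entry of the permutation into P by Schensted row insertion, recording in Q the position of each new cell.

Insert 1: appended to row 1. P = [[1]].
Insert 5: appended to row 1. P = [[1, 5]].
Insert 2: 2 bumps 5 from row 1; 5 starts row 2. P = [[1, 2], [5]].
Insert 3: appended to row 1. P = [[1, 2, 3], [5]].
Insert 4: appended to row 1. P = [[1, 2, 3, 4], [5]].

So P = [[1, 2, 3, 4], [5]], Q = [[1, 2, 4, 5], [3]].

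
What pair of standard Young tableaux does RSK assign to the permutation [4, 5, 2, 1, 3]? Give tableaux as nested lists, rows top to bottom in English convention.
Insert each entry of the permutation into P by Schensted row insertion, recording in Q the position of each new cell.

Insert 4: appended to row 1. P = [[4]], Q = [[1]].
Insert 5: appended to row 1. P = [[4, 5]], Q = [[1, 2]].
Insert 2: 2 bumps 4 from row 1; 4 starts row 2. P = [[2, 5], [4]], Q = [[1, 2], [3]].
Insert 1: 1 bumps 2 from row 1; 2 bumps 4 from row 2; 4 starts row 3. P = [[1, 5], [2], [4]], Q = [[1, 2], [3], [4]].
Insert 3: 3 bumps 5 from row 1; 5 appends to row 2. P = [[1, 3], [2, 5], [4]], Q = [[1, 2], [3, 5], [4]].

So P = [[1, 3], [2, 5], [4]], Q = [[1, 2], [3, 5], [4]].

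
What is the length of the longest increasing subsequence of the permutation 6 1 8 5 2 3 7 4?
4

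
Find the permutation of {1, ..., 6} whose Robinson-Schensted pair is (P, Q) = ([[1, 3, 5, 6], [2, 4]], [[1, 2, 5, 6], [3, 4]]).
Reverse the RSK construction: for i from n down to 1, find the cell of Q containing i, remove the entry at that cell from P, and reverse-bump it up through P; the value ejected from row 1 is w(i).

Step i=6: Q has 6 at row 1, column 4; remove that cell from P, ejecting 6. So w(6) = 6. P is now [[1, 3, 5], [2, 4]].
Step i=5: Q has 5 at row 1, column 3; remove that cell from P, ejecting 5. So w(5) = 5. P is now [[1, 3], [2, 4]].
Step i=4: Q has 4 at row 2, column 2; remove 4 from row 2 of P and reverse-bump: 4 enters row 1 and ejects 3. So w(4) = 3. P is now [[1, 4], [2]].
Step i=3: Q has 3 at row 2, column 1; remove 2 from row 2 of P and reverse-bump: 2 enters row 1 and ejects 1. So w(3) = 1. P is now [[2, 4]].
Step i=2: Q has 2 at row 1, column 2; remove that cell from P, ejecting 4. So w(2) = 4. P is now [[2]].
Step i=1: Q has 1 at row 1, column 1; remove that cell from P, ejecting 2. So w(1) = 2. P is now [].

So w = 2 4 1 3 5 6.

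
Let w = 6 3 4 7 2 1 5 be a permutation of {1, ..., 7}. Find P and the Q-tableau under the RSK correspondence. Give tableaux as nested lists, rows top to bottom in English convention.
P = [[1, 4, 5], [2, 7], [3], [6]], Q = [[1, 3, 4], [2, 7], [5], [6]]

Insert each entry of the permutation into P by Schensted row insertion, recording in Q the position of each new cell.

Insert 6: appended to row 1. P = [[6]], Q = [[1]].
Insert 3: 3 bumps 6 from row 1; 6 starts row 2. P = [[3], [6]], Q = [[1], [2]].
Insert 4: appended to row 1. P = [[3, 4], [6]], Q = [[1, 3], [2]].
Insert 7: appended to row 1. P = [[3, 4, 7], [6]], Q = [[1, 3, 4], [2]].
Insert 2: 2 bumps 3 from row 1; 3 bumps 6 from row 2; 6 starts row 3. P = [[2, 4, 7], [3], [6]], Q = [[1, 3, 4], [2], [5]].
Insert 1: 1 bumps 2 from row 1; 2 bumps 3 from row 2; 3 bumps 6 from row 3; 6 starts row 4. P = [[1, 4, 7], [2], [3], [6]], Q = [[1, 3, 4], [2], [5], [6]].
Insert 5: 5 bumps 7 from row 1; 7 appends to row 2. P = [[1, 4, 5], [2, 7], [3], [6]], Q = [[1, 3, 4], [2, 7], [5], [6]].

So P = [[1, 4, 5], [2, 7], [3], [6]], Q = [[1, 3, 4], [2, 7], [5], [6]].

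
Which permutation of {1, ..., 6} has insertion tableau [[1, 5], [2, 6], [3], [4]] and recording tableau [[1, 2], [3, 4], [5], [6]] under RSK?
Reverse the RSK construction: for i from n down to 1, find the cell of Q containing i, remove the entry at that cell from P, and reverse-bump it up through P; the value ejected from row 1 is w(i).

Step i=6: Q has 6 at row 4, column 1; remove 4 from row 4 of P and reverse-bump: 4 enters row 3 and ejects 3; 3 enters row 2 and ejects 2; 2 enters row 1 and ejects 1. So w(6) = 1. P is now [[2, 5], [3, 6], [4]].
Step i=5: Q has 5 at row 3, column 1; remove 4 from row 3 of P and reverse-bump: 4 enters row 2 and ejects 3; 3 enters row 1 and ejects 2. So w(5) = 2. P is now [[3, 5], [4, 6]].
Step i=4: Q has 4 at row 2, column 2; remove 6 from row 2 of P and reverse-bump: 6 enters row 1 and ejects 5. So w(4) = 5. P is now [[3, 6], [4]].
Step i=3: Q has 3 at row 2, column 1; remove 4 from row 2 of P and reverse-bump: 4 enters row 1 and ejects 3. So w(3) = 3. P is now [[4, 6]].
Step i=2: Q has 2 at row 1, column 2; remove that cell from P, ejecting 6. So w(2) = 6. P is now [[4]].
Step i=1: Q has 1 at row 1, column 1; remove that cell from P, ejecting 4. So w(1) = 4. P is now [].

So w = 4 6 3 5 2 1.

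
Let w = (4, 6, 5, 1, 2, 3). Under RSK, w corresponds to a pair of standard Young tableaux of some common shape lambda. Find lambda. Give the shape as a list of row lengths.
Row-insert each entry into an empty tableau.

After inserting 4: P = [[4]].
After inserting 6: P = [[4, 6]].
After inserting 5: P = [[4, 5], [6]].
After inserting 1: P = [[1, 5], [4], [6]].
After inserting 2: P = [[1, 2], [4, 5], [6]].
After inserting 3: P = [[1, 2, 3], [4, 5], [6]].

The final insertion tableau P = [[1, 2, 3], [4, 5], [6]] has shape [3, 2, 1].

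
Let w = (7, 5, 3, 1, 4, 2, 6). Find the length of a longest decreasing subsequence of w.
4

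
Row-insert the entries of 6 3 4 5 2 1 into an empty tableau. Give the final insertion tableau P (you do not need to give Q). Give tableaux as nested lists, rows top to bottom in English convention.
P = [[1, 4, 5], [2], [3], [6]]

Insert 6: appended to row 1. P = [[6]].
Insert 3: 3 bumps 6 from row 1; 6 starts row 2. P = [[3], [6]].
Insert 4: appended to row 1. P = [[3, 4], [6]].
Insert 5: appended to row 1. P = [[3, 4, 5], [6]].
Insert 2: 2 bumps 3 from row 1; 3 bumps 6 from row 2; 6 starts row 3. P = [[2, 4, 5], [3], [6]].
Insert 1: 1 bumps 2 from row 1; 2 bumps 3 from row 2; 3 bumps 6 from row 3; 6 starts row 4. P = [[1, 4, 5], [2], [3], [6]].

So P = [[1, 4, 5], [2], [3], [6]].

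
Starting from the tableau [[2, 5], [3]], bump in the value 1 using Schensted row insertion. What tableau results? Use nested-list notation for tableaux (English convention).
In row 1, 1 replaces 2 (the leftmost entry greater than 1); 2 is bumped to row 2. In row 2, 2 replaces 3 (the leftmost entry greater than 2); 3 is bumped to row 3. 3 starts a new row 3. The new tableau is [[1, 5], [2], [3]].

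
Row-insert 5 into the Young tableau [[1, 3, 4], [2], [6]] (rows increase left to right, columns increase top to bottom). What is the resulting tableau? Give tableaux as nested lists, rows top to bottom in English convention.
[[1, 3, 4, 5], [2], [6]]

5 is larger than every entry of row 1, so it is appended to row 1. The new tableau is [[1, 3, 4, 5], [2], [6]].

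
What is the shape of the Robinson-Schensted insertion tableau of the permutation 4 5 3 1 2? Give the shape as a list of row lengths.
[2, 2, 1]

Row-insert each entry into an empty tableau.

After inserting 4: P = [[4]].
After inserting 5: P = [[4, 5]].
After inserting 3: P = [[3, 5], [4]].
After inserting 1: P = [[1, 5], [3], [4]].
After inserting 2: P = [[1, 2], [3, 5], [4]].

The final insertion tableau P = [[1, 2], [3, 5], [4]] has shape [2, 2, 1].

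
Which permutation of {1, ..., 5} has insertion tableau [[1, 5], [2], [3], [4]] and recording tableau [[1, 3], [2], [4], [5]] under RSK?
Reverse the RSK construction: for i from n down to 1, find the cell of Q containing i, remove the entry at that cell from P, and reverse-bump it up through P; the value ejected from row 1 is w(i).

Step i=5: Q has 5 at row 4, column 1; remove 4 from row 4 of P and reverse-bump: 4 enters row 3 and ejects 3; 3 enters row 2 and ejects 2; 2 enters row 1 and ejects 1. So w(5) = 1. P is now [[2, 5], [3], [4]].
Step i=4: Q has 4 at row 3, column 1; remove 4 from row 3 of P and reverse-bump: 4 enters row 2 and ejects 3; 3 enters row 1 and ejects 2. So w(4) = 2. P is now [[3, 5], [4]].
Step i=3: Q has 3 at row 1, column 2; remove that cell from P, ejecting 5. So w(3) = 5. P is now [[3], [4]].
Step i=2: Q has 2 at row 2, column 1; remove 4 from row 2 of P and reverse-bump: 4 enters row 1 and ejects 3. So w(2) = 3. P is now [[4]].
Step i=1: Q has 1 at row 1, column 1; remove that cell from P, ejecting 4. So w(1) = 4. P is now [].

So w = 4 3 5 2 1.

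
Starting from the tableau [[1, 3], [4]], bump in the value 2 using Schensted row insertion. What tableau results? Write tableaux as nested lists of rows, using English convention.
[[1, 2], [3], [4]]

In row 1, 2 replaces 3 (the leftmost entry greater than 2); 3 is bumped to row 2. In row 2, 3 replaces 4 (the leftmost entry greater than 3); 4 is bumped to row 3. 4 starts a new row 3. The new tableau is [[1, 2], [3], [4]].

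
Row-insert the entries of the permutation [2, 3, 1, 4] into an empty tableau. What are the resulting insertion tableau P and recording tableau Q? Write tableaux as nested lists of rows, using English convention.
P = [[1, 3, 4], [2]], Q = [[1, 2, 4], [3]]

Insert each entry of the permutation into P by Schensted row insertion, recording in Q the position of each new cell.

Insert 2: appended to row 1. P = [[2]].
Insert 3: appended to row 1. P = [[2, 3]].
Insert 1: 1 bumps 2 from row 1; 2 starts row 2. P = [[1, 3], [2]].
Insert 4: appended to row 1. P = [[1, 3, 4], [2]].

So P = [[1, 3, 4], [2]], Q = [[1, 2, 4], [3]].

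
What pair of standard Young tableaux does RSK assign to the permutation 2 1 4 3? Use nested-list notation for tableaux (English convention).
Insert each entry of the permutation into P by Schensted row insertion, recording in Q the position of each new cell.

After inserting 2: P = [[2]].
After inserting 1: P = [[1], [2]].
After inserting 4: P = [[1, 4], [2]].
After inserting 3: P = [[1, 3], [2, 4]].

So P = [[1, 3], [2, 4]], Q = [[1, 3], [2, 4]].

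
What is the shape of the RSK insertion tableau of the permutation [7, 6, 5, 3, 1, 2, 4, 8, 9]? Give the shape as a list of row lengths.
Row-insert each entry into an empty tableau.

After inserting 7: P = [[7]].
After inserting 6: P = [[6], [7]].
After inserting 5: P = [[5], [6], [7]].
After inserting 3: P = [[3], [5], [6], [7]].
After inserting 1: P = [[1], [3], [5], [6], [7]].
After inserting 2: P = [[1, 2], [3], [5], [6], [7]].
After inserting 4: P = [[1, 2, 4], [3], [5], [6], [7]].
After inserting 8: P = [[1, 2, 4, 8], [3], [5], [6], [7]].
After inserting 9: P = [[1, 2, 4, 8, 9], [3], [5], [6], [7]].

The final insertion tableau P = [[1, 2, 4, 8, 9], [3], [5], [6], [7]] has shape [5, 1, 1, 1, 1].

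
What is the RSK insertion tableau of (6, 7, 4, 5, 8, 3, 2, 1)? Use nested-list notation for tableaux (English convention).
P = [[1, 5, 8], [2, 7], [3], [4], [6]]

Insert 6: appended to row 1. P = [[6]].
Insert 7: appended to row 1. P = [[6, 7]].
Insert 4: 4 bumps 6 from row 1; 6 starts row 2. P = [[4, 7], [6]].
Insert 5: 5 bumps 7 from row 1; 7 appends to row 2. P = [[4, 5], [6, 7]].
Insert 8: appended to row 1. P = [[4, 5, 8], [6, 7]].
Insert 3: 3 bumps 4 from row 1; 4 bumps 6 from row 2; 6 starts row 3. P = [[3, 5, 8], [4, 7], [6]].
Insert 2: 2 bumps 3 from row 1; 3 bumps 4 from row 2; 4 bumps 6 from row 3; 6 starts row 4. P = [[2, 5, 8], [3, 7], [4], [6]].
Insert 1: 1 bumps 2 from row 1; 2 bumps 3 from row 2; 3 bumps 4 from row 3; 4 bumps 6 from row 4; 6 starts row 5. P = [[1, 5, 8], [2, 7], [3], [4], [6]].

So P = [[1, 5, 8], [2, 7], [3], [4], [6]].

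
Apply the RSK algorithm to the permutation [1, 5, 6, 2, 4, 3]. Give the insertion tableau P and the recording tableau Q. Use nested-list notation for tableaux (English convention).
Insert each entry of the permutation into P by Schensted row insertion, recording in Q the position of each new cell.

Insert 1: appended to row 1. P = [[1]].
Insert 5: appended to row 1. P = [[1, 5]].
Insert 6: appended to row 1. P = [[1, 5, 6]].
Insert 2: 2 bumps 5 from row 1; 5 starts row 2. P = [[1, 2, 6], [5]].
Insert 4: 4 bumps 6 from row 1; 6 appends to row 2. P = [[1, 2, 4], [5, 6]].
Insert 3: 3 bumps 4 from row 1; 4 bumps 5 from row 2; 5 starts row 3. P = [[1, 2, 3], [4, 6], [5]].

So P = [[1, 2, 3], [4, 6], [5]], Q = [[1, 2, 3], [4, 5], [6]].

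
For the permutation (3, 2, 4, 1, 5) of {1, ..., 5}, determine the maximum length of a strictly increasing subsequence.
3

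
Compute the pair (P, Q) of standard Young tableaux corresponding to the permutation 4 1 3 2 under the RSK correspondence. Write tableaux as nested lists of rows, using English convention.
P = [[1, 2], [3], [4]], Q = [[1, 3], [2], [4]]

Insert each entry of the permutation into P by Schensted row insertion, recording in Q the position of each new cell.

After inserting 4: P = [[4]].
After inserting 1: P = [[1], [4]].
After inserting 3: P = [[1, 3], [4]].
After inserting 2: P = [[1, 2], [3], [4]].

So P = [[1, 2], [3], [4]], Q = [[1, 3], [2], [4]].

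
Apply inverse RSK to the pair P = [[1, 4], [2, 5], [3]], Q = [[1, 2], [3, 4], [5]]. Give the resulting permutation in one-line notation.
Reverse the RSK construction: for i from n down to 1, find the cell of Q containing i, remove the entry at that cell from P, and reverse-bump it up through P; the value ejected from row 1 is w(i).

Step i=5: Q has 5 at row 3, column 1; remove 3 from row 3 of P and reverse-bump: 3 enters row 2 and ejects 2; 2 enters row 1 and ejects 1. So w(5) = 1. P is now [[2, 4], [3, 5]].
Step i=4: Q has 4 at row 2, column 2; remove 5 from row 2 of P and reverse-bump: 5 enters row 1 and ejects 4. So w(4) = 4. P is now [[2, 5], [3]].
Step i=3: Q has 3 at row 2, column 1; remove 3 from row 2 of P and reverse-bump: 3 enters row 1 and ejects 2. So w(3) = 2. P is now [[3, 5]].
Step i=2: Q has 2 at row 1, column 2; remove that cell from P, ejecting 5. So w(2) = 5. P is now [[3]].
Step i=1: Q has 1 at row 1, column 1; remove that cell from P, ejecting 3. So w(1) = 3. P is now [].

So w = 3 5 2 4 1.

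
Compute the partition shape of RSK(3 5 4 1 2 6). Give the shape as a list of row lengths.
[3, 2, 1]

Row-insert each entry into an empty tableau.

After inserting 3: P = [[3]].
After inserting 5: P = [[3, 5]].
After inserting 4: P = [[3, 4], [5]].
After inserting 1: P = [[1, 4], [3], [5]].
After inserting 2: P = [[1, 2], [3, 4], [5]].
After inserting 6: P = [[1, 2, 6], [3, 4], [5]].

The final insertion tableau P = [[1, 2, 6], [3, 4], [5]] has shape [3, 2, 1].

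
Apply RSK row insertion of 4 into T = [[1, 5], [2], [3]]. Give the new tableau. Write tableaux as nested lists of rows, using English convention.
[[1, 4], [2, 5], [3]]

In row 1, 4 replaces 5 (the leftmost entry greater than 4); 5 is bumped to row 2. 5 is appended to row 2. The new tableau is [[1, 4], [2, 5], [3]].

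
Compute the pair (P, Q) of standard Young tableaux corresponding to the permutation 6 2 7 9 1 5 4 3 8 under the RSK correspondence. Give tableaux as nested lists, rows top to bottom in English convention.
P = [[1, 3, 8], [2, 4, 9], [5, 7], [6]], Q = [[1, 3, 4], [2, 6, 9], [5, 7], [8]]

Insert each entry of the permutation into P by Schensted row insertion, recording in Q the position of each new cell.

After inserting 6: P = [[6]].
After inserting 2: P = [[2], [6]].
After inserting 7: P = [[2, 7], [6]].
After inserting 9: P = [[2, 7, 9], [6]].
After inserting 1: P = [[1, 7, 9], [2], [6]].
After inserting 5: P = [[1, 5, 9], [2, 7], [6]].
After inserting 4: P = [[1, 4, 9], [2, 5], [6, 7]].
After inserting 3: P = [[1, 3, 9], [2, 4], [5, 7], [6]].
After inserting 8: P = [[1, 3, 8], [2, 4, 9], [5, 7], [6]].

So P = [[1, 3, 8], [2, 4, 9], [5, 7], [6]], Q = [[1, 3, 4], [2, 6, 9], [5, 7], [8]].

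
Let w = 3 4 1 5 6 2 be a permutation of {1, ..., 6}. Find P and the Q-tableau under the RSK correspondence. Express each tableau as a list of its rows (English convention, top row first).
Insert each entry of the permutation into P by Schensted row insertion, recording in Q the position of each new cell.

Insert 3: appended to row 1. P = [[3]].
Insert 4: appended to row 1. P = [[3, 4]].
Insert 1: 1 bumps 3 from row 1; 3 starts row 2. P = [[1, 4], [3]].
Insert 5: appended to row 1. P = [[1, 4, 5], [3]].
Insert 6: appended to row 1. P = [[1, 4, 5, 6], [3]].
Insert 2: 2 bumps 4 from row 1; 4 appends to row 2. P = [[1, 2, 5, 6], [3, 4]].

So P = [[1, 2, 5, 6], [3, 4]], Q = [[1, 2, 4, 5], [3, 6]].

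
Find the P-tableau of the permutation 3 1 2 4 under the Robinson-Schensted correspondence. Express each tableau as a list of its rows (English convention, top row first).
P = [[1, 2, 4], [3]]

Insert 3: appended to row 1. P = [[3]].
Insert 1: 1 bumps 3 from row 1; 3 starts row 2. P = [[1], [3]].
Insert 2: appended to row 1. P = [[1, 2], [3]].
Insert 4: appended to row 1. P = [[1, 2, 4], [3]].

So P = [[1, 2, 4], [3]].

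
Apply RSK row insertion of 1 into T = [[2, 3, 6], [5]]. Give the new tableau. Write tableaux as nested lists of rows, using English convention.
[[1, 3, 6], [2], [5]]

In row 1, 1 replaces 2 (the leftmost entry greater than 1); 2 is bumped to row 2. In row 2, 2 replaces 5 (the leftmost entry greater than 2); 5 is bumped to row 3. 5 starts a new row 3. The new tableau is [[1, 3, 6], [2], [5]].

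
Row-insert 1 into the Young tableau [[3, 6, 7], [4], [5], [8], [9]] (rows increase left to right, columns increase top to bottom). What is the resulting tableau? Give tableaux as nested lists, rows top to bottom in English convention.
[[1, 6, 7], [3], [4], [5], [8], [9]]

In row 1, 1 replaces 3 (the leftmost entry greater than 1); 3 is bumped to row 2. In row 2, 3 replaces 4 (the leftmost entry greater than 3); 4 is bumped to row 3. In row 3, 4 replaces 5 (the leftmost entry greater than 4); 5 is bumped to row 4. In row 4, 5 replaces 8 (the leftmost entry greater than 5); 8 is bumped to row 5. In row 5, 8 replaces 9 (the leftmost entry greater than 8); 9 is bumped to row 6. 9 starts a new row 6. The new tableau is [[1, 6, 7], [3], [4], [5], [8], [9]].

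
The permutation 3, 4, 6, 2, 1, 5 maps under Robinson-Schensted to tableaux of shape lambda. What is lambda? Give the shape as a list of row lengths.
Row-insert each entry into an empty tableau.

After inserting 3: P = [[3]].
After inserting 4: P = [[3, 4]].
After inserting 6: P = [[3, 4, 6]].
After inserting 2: P = [[2, 4, 6], [3]].
After inserting 1: P = [[1, 4, 6], [2], [3]].
After inserting 5: P = [[1, 4, 5], [2, 6], [3]].

The final insertion tableau P = [[1, 4, 5], [2, 6], [3]] has shape [3, 2, 1].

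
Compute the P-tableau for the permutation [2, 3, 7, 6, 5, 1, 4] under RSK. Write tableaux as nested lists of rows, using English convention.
P = [[1, 3, 4], [2, 5], [6], [7]]

Insert 2: appended to row 1. P = [[2]].
Insert 3: appended to row 1. P = [[2, 3]].
Insert 7: appended to row 1. P = [[2, 3, 7]].
Insert 6: 6 bumps 7 from row 1; 7 starts row 2. P = [[2, 3, 6], [7]].
Insert 5: 5 bumps 6 from row 1; 6 bumps 7 from row 2; 7 starts row 3. P = [[2, 3, 5], [6], [7]].
Insert 1: 1 bumps 2 from row 1; 2 bumps 6 from row 2; 6 bumps 7 from row 3; 7 starts row 4. P = [[1, 3, 5], [2], [6], [7]].
Insert 4: 4 bumps 5 from row 1; 5 appends to row 2. P = [[1, 3, 4], [2, 5], [6], [7]].

So P = [[1, 3, 4], [2, 5], [6], [7]].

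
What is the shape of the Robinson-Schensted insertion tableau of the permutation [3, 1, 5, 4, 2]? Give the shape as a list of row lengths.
[2, 2, 1]

RSK row insertion gives P = [[1, 2], [3, 4], [5]], which has shape [2, 2, 1].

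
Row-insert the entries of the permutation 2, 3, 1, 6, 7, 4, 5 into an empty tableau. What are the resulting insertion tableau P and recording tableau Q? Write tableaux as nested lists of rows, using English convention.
Insert each entry of the permutation into P by Schensted row insertion, recording in Q the position of each new cell.

Insert 2: appended to row 1. P = [[2]].
Insert 3: appended to row 1. P = [[2, 3]].
Insert 1: 1 bumps 2 from row 1; 2 starts row 2. P = [[1, 3], [2]].
Insert 6: appended to row 1. P = [[1, 3, 6], [2]].
Insert 7: appended to row 1. P = [[1, 3, 6, 7], [2]].
Insert 4: 4 bumps 6 from row 1; 6 appends to row 2. P = [[1, 3, 4, 7], [2, 6]].
Insert 5: 5 bumps 7 from row 1; 7 appends to row 2. P = [[1, 3, 4, 5], [2, 6, 7]].

So P = [[1, 3, 4, 5], [2, 6, 7]], Q = [[1, 2, 4, 5], [3, 6, 7]].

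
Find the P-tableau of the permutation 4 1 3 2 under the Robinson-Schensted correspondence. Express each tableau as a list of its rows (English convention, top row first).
Insert 4: appended to row 1. P = [[4]].
Insert 1: 1 bumps 4 from row 1; 4 starts row 2. P = [[1], [4]].
Insert 3: appended to row 1. P = [[1, 3], [4]].
Insert 2: 2 bumps 3 from row 1; 3 bumps 4 from row 2; 4 starts row 3. P = [[1, 2], [3], [4]].

So P = [[1, 2], [3], [4]].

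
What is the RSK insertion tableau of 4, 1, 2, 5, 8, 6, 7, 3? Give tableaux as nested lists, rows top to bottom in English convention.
P = [[1, 2, 3, 6, 7], [4, 5], [8]]

Insert 4: appended to row 1. P = [[4]].
Insert 1: 1 bumps 4 from row 1; 4 starts row 2. P = [[1], [4]].
Insert 2: appended to row 1. P = [[1, 2], [4]].
Insert 5: appended to row 1. P = [[1, 2, 5], [4]].
Insert 8: appended to row 1. P = [[1, 2, 5, 8], [4]].
Insert 6: 6 bumps 8 from row 1; 8 appends to row 2. P = [[1, 2, 5, 6], [4, 8]].
Insert 7: appended to row 1. P = [[1, 2, 5, 6, 7], [4, 8]].
Insert 3: 3 bumps 5 from row 1; 5 bumps 8 from row 2; 8 starts row 3. P = [[1, 2, 3, 6, 7], [4, 5], [8]].

So P = [[1, 2, 3, 6, 7], [4, 5], [8]].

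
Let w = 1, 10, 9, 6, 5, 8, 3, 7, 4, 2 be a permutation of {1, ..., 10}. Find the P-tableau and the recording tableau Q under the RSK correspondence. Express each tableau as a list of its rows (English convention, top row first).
Insert each entry of the permutation into P by Schensted row insertion, recording in Q the position of each new cell.

After inserting 1: P = [[1]].
After inserting 10: P = [[1, 10]].
After inserting 9: P = [[1, 9], [10]].
After inserting 6: P = [[1, 6], [9], [10]].
After inserting 5: P = [[1, 5], [6], [9], [10]].
After inserting 8: P = [[1, 5, 8], [6], [9], [10]].
After inserting 3: P = [[1, 3, 8], [5], [6], [9], [10]].
After inserting 7: P = [[1, 3, 7], [5, 8], [6], [9], [10]].
After inserting 4: P = [[1, 3, 4], [5, 7], [6, 8], [9], [10]].
After inserting 2: P = [[1, 2, 4], [3, 7], [5, 8], [6], [9], [10]].

So P = [[1, 2, 4], [3, 7], [5, 8], [6], [9], [10]], Q = [[1, 2, 6], [3, 8], [4, 9], [5], [7], [10]].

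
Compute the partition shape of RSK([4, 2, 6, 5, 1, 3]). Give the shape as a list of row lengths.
Row-insert each entry into an empty tableau.

After inserting 4: P = [[4]].
After inserting 2: P = [[2], [4]].
After inserting 6: P = [[2, 6], [4]].
After inserting 5: P = [[2, 5], [4, 6]].
After inserting 1: P = [[1, 5], [2, 6], [4]].
After inserting 3: P = [[1, 3], [2, 5], [4, 6]].

The final insertion tableau P = [[1, 3], [2, 5], [4, 6]] has shape [2, 2, 2].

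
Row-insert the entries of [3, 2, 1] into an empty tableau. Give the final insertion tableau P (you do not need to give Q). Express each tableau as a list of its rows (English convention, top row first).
After inserting 3: P = [[3]].
After inserting 2: P = [[2], [3]].
After inserting 1: P = [[1], [2], [3]].

So P = [[1], [2], [3]].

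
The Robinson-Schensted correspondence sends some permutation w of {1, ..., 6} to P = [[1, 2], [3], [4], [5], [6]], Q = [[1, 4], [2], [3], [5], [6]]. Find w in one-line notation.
6 5 1 4 3 2

Reverse the RSK construction: for i from n down to 1, find the cell of Q containing i, remove the entry at that cell from P, and reverse-bump it up through P; the value ejected from row 1 is w(i).

Step i=6: Q has 6 at row 5, column 1; remove 6 from row 5 of P and reverse-bump: 6 enters row 4 and ejects 5; 5 enters row 3 and ejects 4; 4 enters row 2 and ejects 3; 3 enters row 1 and ejects 2. So w(6) = 2. P is now [[1, 3], [4], [5], [6]].
Step i=5: Q has 5 at row 4, column 1; remove 6 from row 4 of P and reverse-bump: 6 enters row 3 and ejects 5; 5 enters row 2 and ejects 4; 4 enters row 1 and ejects 3. So w(5) = 3. P is now [[1, 4], [5], [6]].
Step i=4: Q has 4 at row 1, column 2; remove that cell from P, ejecting 4. So w(4) = 4. P is now [[1], [5], [6]].
Step i=3: Q has 3 at row 3, column 1; remove 6 from row 3 of P and reverse-bump: 6 enters row 2 and ejects 5; 5 enters row 1 and ejects 1. So w(3) = 1. P is now [[5], [6]].
Step i=2: Q has 2 at row 2, column 1; remove 6 from row 2 of P and reverse-bump: 6 enters row 1 and ejects 5. So w(2) = 5. P is now [[6]].
Step i=1: Q has 1 at row 1, column 1; remove that cell from P, ejecting 6. So w(1) = 6. P is now [].

So w = 6 5 1 4 3 2.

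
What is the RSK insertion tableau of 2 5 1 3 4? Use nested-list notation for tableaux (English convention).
P = [[1, 3, 4], [2, 5]]

Insert 2: appended to row 1. P = [[2]].
Insert 5: appended to row 1. P = [[2, 5]].
Insert 1: 1 bumps 2 from row 1; 2 starts row 2. P = [[1, 5], [2]].
Insert 3: 3 bumps 5 from row 1; 5 appends to row 2. P = [[1, 3], [2, 5]].
Insert 4: appended to row 1. P = [[1, 3, 4], [2, 5]].

So P = [[1, 3, 4], [2, 5]].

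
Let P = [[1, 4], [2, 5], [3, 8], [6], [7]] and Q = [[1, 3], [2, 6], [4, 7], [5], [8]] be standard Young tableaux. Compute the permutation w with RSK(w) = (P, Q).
7 6 8 3 2 5 4 1

Reverse the RSK construction: for i from n down to 1, find the cell of Q containing i, remove the entry at that cell from P, and reverse-bump it up through P; the value ejected from row 1 is w(i).

Step i=8: Q has 8 at row 5, column 1; remove 7 from row 5 of P and reverse-bump: 7 enters row 4 and ejects 6; 6 enters row 3 and ejects 3; 3 enters row 2 and ejects 2; 2 enters row 1 and ejects 1. So w(8) = 1. P is now [[2, 4], [3, 5], [6, 8], [7]].
Step i=7: Q has 7 at row 3, column 2; remove 8 from row 3 of P and reverse-bump: 8 enters row 2 and ejects 5; 5 enters row 1 and ejects 4. So w(7) = 4. P is now [[2, 5], [3, 8], [6], [7]].
Step i=6: Q has 6 at row 2, column 2; remove 8 from row 2 of P and reverse-bump: 8 enters row 1 and ejects 5. So w(6) = 5. P is now [[2, 8], [3], [6], [7]].
Step i=5: Q has 5 at row 4, column 1; remove 7 from row 4 of P and reverse-bump: 7 enters row 3 and ejects 6; 6 enters row 2 and ejects 3; 3 enters row 1 and ejects 2. So w(5) = 2. P is now [[3, 8], [6], [7]].
Step i=4: Q has 4 at row 3, column 1; remove 7 from row 3 of P and reverse-bump: 7 enters row 2 and ejects 6; 6 enters row 1 and ejects 3. So w(4) = 3. P is now [[6, 8], [7]].
Step i=3: Q has 3 at row 1, column 2; remove that cell from P, ejecting 8. So w(3) = 8. P is now [[6], [7]].
Step i=2: Q has 2 at row 2, column 1; remove 7 from row 2 of P and reverse-bump: 7 enters row 1 and ejects 6. So w(2) = 6. P is now [[7]].
Step i=1: Q has 1 at row 1, column 1; remove that cell from P, ejecting 7. So w(1) = 7. P is now [].

So w = 7 6 8 3 2 5 4 1.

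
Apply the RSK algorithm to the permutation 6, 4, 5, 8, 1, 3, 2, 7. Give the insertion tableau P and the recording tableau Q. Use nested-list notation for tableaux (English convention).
Insert each entry of the permutation into P by Schensted row insertion, recording in Q the position of each new cell.

Insert 6: appended to row 1. P = [[6]], Q = [[1]].
Insert 4: 4 bumps 6 from row 1; 6 starts row 2. P = [[4], [6]], Q = [[1], [2]].
Insert 5: appended to row 1. P = [[4, 5], [6]], Q = [[1, 3], [2]].
Insert 8: appended to row 1. P = [[4, 5, 8], [6]], Q = [[1, 3, 4], [2]].
Insert 1: 1 bumps 4 from row 1; 4 bumps 6 from row 2; 6 starts row 3. P = [[1, 5, 8], [4], [6]], Q = [[1, 3, 4], [2], [5]].
Insert 3: 3 bumps 5 from row 1; 5 appends to row 2. P = [[1, 3, 8], [4, 5], [6]], Q = [[1, 3, 4], [2, 6], [5]].
Insert 2: 2 bumps 3 from row 1; 3 bumps 4 from row 2; 4 bumps 6 from row 3; 6 starts row 4. P = [[1, 2, 8], [3, 5], [4], [6]], Q = [[1, 3, 4], [2, 6], [5], [7]].
Insert 7: 7 bumps 8 from row 1; 8 appends to row 2. P = [[1, 2, 7], [3, 5, 8], [4], [6]], Q = [[1, 3, 4], [2, 6, 8], [5], [7]].

So P = [[1, 2, 7], [3, 5, 8], [4], [6]], Q = [[1, 3, 4], [2, 6, 8], [5], [7]].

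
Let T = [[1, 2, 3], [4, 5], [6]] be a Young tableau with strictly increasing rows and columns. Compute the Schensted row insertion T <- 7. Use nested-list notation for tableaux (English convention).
7 is larger than every entry of row 1, so it is appended to row 1. The new tableau is [[1, 2, 3, 7], [4, 5], [6]].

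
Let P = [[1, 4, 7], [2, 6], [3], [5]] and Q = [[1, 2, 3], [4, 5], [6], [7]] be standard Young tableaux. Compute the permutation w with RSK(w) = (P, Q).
Reverse the RSK construction: for i from n down to 1, find the cell of Q containing i, remove the entry at that cell from P, and reverse-bump it up through P; the value ejected from row 1 is w(i).

Step i=7: Q has 7 at row 4, column 1; remove 5 from row 4 of P and reverse-bump: 5 enters row 3 and ejects 3; 3 enters row 2 and ejects 2; 2 enters row 1 and ejects 1. So w(7) = 1. P is now [[2, 4, 7], [3, 6], [5]].
Step i=6: Q has 6 at row 3, column 1; remove 5 from row 3 of P and reverse-bump: 5 enters row 2 and ejects 3; 3 enters row 1 and ejects 2. So w(6) = 2. P is now [[3, 4, 7], [5, 6]].
Step i=5: Q has 5 at row 2, column 2; remove 6 from row 2 of P and reverse-bump: 6 enters row 1 and ejects 4. So w(5) = 4. P is now [[3, 6, 7], [5]].
Step i=4: Q has 4 at row 2, column 1; remove 5 from row 2 of P and reverse-bump: 5 enters row 1 and ejects 3. So w(4) = 3. P is now [[5, 6, 7]].
Step i=3: Q has 3 at row 1, column 3; remove that cell from P, ejecting 7. So w(3) = 7. P is now [[5, 6]].
Step i=2: Q has 2 at row 1, column 2; remove that cell from P, ejecting 6. So w(2) = 6. P is now [[5]].
Step i=1: Q has 1 at row 1, column 1; remove that cell from P, ejecting 5. So w(1) = 5. P is now [].

So w = 5 6 7 3 4 2 1.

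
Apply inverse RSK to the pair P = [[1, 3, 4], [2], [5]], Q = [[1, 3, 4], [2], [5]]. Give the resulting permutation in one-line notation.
5 2 3 4 1

Reverse the RSK construction: for i from n down to 1, find the cell of Q containing i, remove the entry at that cell from P, and reverse-bump it up through P; the value ejected from row 1 is w(i).

Step i=5: Q has 5 at row 3, column 1; remove 5 from row 3 of P and reverse-bump: 5 enters row 2 and ejects 2; 2 enters row 1 and ejects 1. So w(5) = 1. P is now [[2, 3, 4], [5]].
Step i=4: Q has 4 at row 1, column 3; remove that cell from P, ejecting 4. So w(4) = 4. P is now [[2, 3], [5]].
Step i=3: Q has 3 at row 1, column 2; remove that cell from P, ejecting 3. So w(3) = 3. P is now [[2], [5]].
Step i=2: Q has 2 at row 2, column 1; remove 5 from row 2 of P and reverse-bump: 5 enters row 1 and ejects 2. So w(2) = 2. P is now [[5]].
Step i=1: Q has 1 at row 1, column 1; remove that cell from P, ejecting 5. So w(1) = 5. P is now [].

So w = 5 2 3 4 1.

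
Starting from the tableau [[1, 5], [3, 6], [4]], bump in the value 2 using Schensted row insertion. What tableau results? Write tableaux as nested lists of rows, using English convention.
[[1, 2], [3, 5], [4, 6]]

In row 1, 2 replaces 5 (the leftmost entry greater than 2); 5 is bumped to row 2. In row 2, 5 replaces 6 (the leftmost entry greater than 5); 6 is bumped to row 3. 6 is appended to row 3. The new tableau is [[1, 2], [3, 5], [4, 6]].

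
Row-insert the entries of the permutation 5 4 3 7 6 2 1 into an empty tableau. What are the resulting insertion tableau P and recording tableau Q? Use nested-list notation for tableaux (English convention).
Insert each entry of the permutation into P by Schensted row insertion, recording in Q the position of each new cell.

Insert 5: appended to row 1. P = [[5]].
Insert 4: 4 bumps 5 from row 1; 5 starts row 2. P = [[4], [5]].
Insert 3: 3 bumps 4 from row 1; 4 bumps 5 from row 2; 5 starts row 3. P = [[3], [4], [5]].
Insert 7: appended to row 1. P = [[3, 7], [4], [5]].
Insert 6: 6 bumps 7 from row 1; 7 appends to row 2. P = [[3, 6], [4, 7], [5]].
Insert 2: 2 bumps 3 from row 1; 3 bumps 4 from row 2; 4 bumps 5 from row 3; 5 starts row 4. P = [[2, 6], [3, 7], [4], [5]].
Insert 1: 1 bumps 2 from row 1; 2 bumps 3 from row 2; 3 bumps 4 from row 3; 4 bumps 5 from row 4; 5 starts row 5. P = [[1, 6], [2, 7], [3], [4], [5]].

So P = [[1, 6], [2, 7], [3], [4], [5]], Q = [[1, 4], [2, 5], [3], [6], [7]].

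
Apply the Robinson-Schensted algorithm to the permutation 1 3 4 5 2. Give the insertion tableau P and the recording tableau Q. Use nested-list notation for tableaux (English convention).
P = [[1, 2, 4, 5], [3]], Q = [[1, 2, 3, 4], [5]]

Insert each entry of the permutation into P by Schensted row insertion, recording in Q the position of each new cell.

Insert 1: appended to row 1. P = [[1]].
Insert 3: appended to row 1. P = [[1, 3]].
Insert 4: appended to row 1. P = [[1, 3, 4]].
Insert 5: appended to row 1. P = [[1, 3, 4, 5]].
Insert 2: 2 bumps 3 from row 1; 3 starts row 2. P = [[1, 2, 4, 5], [3]].

So P = [[1, 2, 4, 5], [3]], Q = [[1, 2, 3, 4], [5]].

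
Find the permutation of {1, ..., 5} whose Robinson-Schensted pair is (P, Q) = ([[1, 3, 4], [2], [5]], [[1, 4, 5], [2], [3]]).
Reverse RSK: for i = n, n-1, ..., 1, locate i in Q, remove the corresponding corner cell from P, and reverse-bump its entry up through P; the value ejected from row 1 is w(i).

So w = 5 2 1 3 4.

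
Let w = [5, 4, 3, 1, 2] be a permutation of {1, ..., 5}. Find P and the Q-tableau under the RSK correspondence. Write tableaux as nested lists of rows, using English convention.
P = [[1, 2], [3], [4], [5]], Q = [[1, 5], [2], [3], [4]]

Insert each entry of the permutation into P by Schensted row insertion, recording in Q the position of each new cell.

Insert 5: appended to row 1. P = [[5]], Q = [[1]].
Insert 4: 4 bumps 5 from row 1; 5 starts row 2. P = [[4], [5]], Q = [[1], [2]].
Insert 3: 3 bumps 4 from row 1; 4 bumps 5 from row 2; 5 starts row 3. P = [[3], [4], [5]], Q = [[1], [2], [3]].
Insert 1: 1 bumps 3 from row 1; 3 bumps 4 from row 2; 4 bumps 5 from row 3; 5 starts row 4. P = [[1], [3], [4], [5]], Q = [[1], [2], [3], [4]].
Insert 2: appended to row 1. P = [[1, 2], [3], [4], [5]], Q = [[1, 5], [2], [3], [4]].

So P = [[1, 2], [3], [4], [5]], Q = [[1, 5], [2], [3], [4]].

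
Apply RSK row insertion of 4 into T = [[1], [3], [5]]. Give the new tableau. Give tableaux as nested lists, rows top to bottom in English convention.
4 is larger than every entry of row 1, so it is appended to row 1. The new tableau is [[1, 4], [3], [5]].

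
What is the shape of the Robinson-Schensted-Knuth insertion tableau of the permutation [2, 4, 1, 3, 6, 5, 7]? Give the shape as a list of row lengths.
[4, 3]

Row-insert each entry into an empty tableau.

After inserting 2: P = [[2]].
After inserting 4: P = [[2, 4]].
After inserting 1: P = [[1, 4], [2]].
After inserting 3: P = [[1, 3], [2, 4]].
After inserting 6: P = [[1, 3, 6], [2, 4]].
After inserting 5: P = [[1, 3, 5], [2, 4, 6]].
After inserting 7: P = [[1, 3, 5, 7], [2, 4, 6]].

The final insertion tableau P = [[1, 3, 5, 7], [2, 4, 6]] has shape [4, 3].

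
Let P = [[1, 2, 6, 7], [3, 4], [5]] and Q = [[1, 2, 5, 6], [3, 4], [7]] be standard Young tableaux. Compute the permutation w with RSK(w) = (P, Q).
3 5 1 4 6 7 2

Reverse the RSK construction: for i from n down to 1, find the cell of Q containing i, remove the entry at that cell from P, and reverse-bump it up through P; the value ejected from row 1 is w(i).

Step i=7: Q has 7 at row 3, column 1; remove 5 from row 3 of P and reverse-bump: 5 enters row 2 and ejects 4; 4 enters row 1 and ejects 2. So w(7) = 2. P is now [[1, 4, 6, 7], [3, 5]].
Step i=6: Q has 6 at row 1, column 4; remove that cell from P, ejecting 7. So w(6) = 7. P is now [[1, 4, 6], [3, 5]].
Step i=5: Q has 5 at row 1, column 3; remove that cell from P, ejecting 6. So w(5) = 6. P is now [[1, 4], [3, 5]].
Step i=4: Q has 4 at row 2, column 2; remove 5 from row 2 of P and reverse-bump: 5 enters row 1 and ejects 4. So w(4) = 4. P is now [[1, 5], [3]].
Step i=3: Q has 3 at row 2, column 1; remove 3 from row 2 of P and reverse-bump: 3 enters row 1 and ejects 1. So w(3) = 1. P is now [[3, 5]].
Step i=2: Q has 2 at row 1, column 2; remove that cell from P, ejecting 5. So w(2) = 5. P is now [[3]].
Step i=1: Q has 1 at row 1, column 1; remove that cell from P, ejecting 3. So w(1) = 3. P is now [].

So w = 3 5 1 4 6 7 2.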